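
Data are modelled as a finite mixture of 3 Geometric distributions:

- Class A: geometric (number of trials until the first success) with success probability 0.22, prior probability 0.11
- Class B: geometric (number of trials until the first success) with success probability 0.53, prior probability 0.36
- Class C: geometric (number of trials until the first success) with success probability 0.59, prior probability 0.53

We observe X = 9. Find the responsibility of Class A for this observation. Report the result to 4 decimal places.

0.8249

Apply Bayes' rule: the posterior for each component is proportional to its prior times its likelihood at x.
Geometric probabilities:
  L_A = 0.0301425
  L_B = 0.001262
  L_C = 0.000471111
Unnormalised posteriors:
  w_A·L_A = 0.11 × 0.0301425 = 0.00331568
  w_B·L_B = 0.36 × 0.001262 = 0.000454319
  w_C·L_C = 0.53 × 0.000471111 = 0.000249689
Evidence: 0.00331568 + 0.000454319 + 0.000249689 = 0.00401968
Responsibility of Class A: 0.00331568 / 0.00401968 ≈ 0.8249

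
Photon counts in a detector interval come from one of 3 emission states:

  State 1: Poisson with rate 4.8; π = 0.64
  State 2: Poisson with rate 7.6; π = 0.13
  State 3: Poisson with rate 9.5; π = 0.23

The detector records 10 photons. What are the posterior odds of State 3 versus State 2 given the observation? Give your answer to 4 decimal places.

2.4645

Posterior odds = (w_i f_i(x)) / (w_j f_j(x)); the normalising sum cancels.
Poisson probabilities:
  L_1 = 0.0147243
  L_2 = 0.0886614
  L_3 = 0.123502
Posterior odds = (w_3·L_3) / (w_2·L_2) = (0.23·0.123502) / (0.13·0.0886614) = 0.0284056 / 0.011526 ≈ 2.4645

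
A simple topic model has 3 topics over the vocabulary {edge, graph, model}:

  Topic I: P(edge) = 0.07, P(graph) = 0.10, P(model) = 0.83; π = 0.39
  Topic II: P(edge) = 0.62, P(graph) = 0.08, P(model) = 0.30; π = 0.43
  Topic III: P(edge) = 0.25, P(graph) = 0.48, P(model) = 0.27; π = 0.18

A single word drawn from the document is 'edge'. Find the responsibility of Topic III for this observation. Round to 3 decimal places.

Apply Bayes' rule: the posterior for each component is proportional to its prior times its likelihood at x.
Categorical probabilities:
  f_I = 0.07
  f_II = 0.62
  f_III = 0.25
Unnormalised posteriors:
  π_I·f_I = 0.39 × 0.07 = 0.0273
  π_II·f_II = 0.43 × 0.62 = 0.2666
  π_III·f_III = 0.18 × 0.25 = 0.045
Evidence: 0.0273 + 0.2666 + 0.045 = 0.3389
P(Topic III | the observation) ≈ 0.133

0.133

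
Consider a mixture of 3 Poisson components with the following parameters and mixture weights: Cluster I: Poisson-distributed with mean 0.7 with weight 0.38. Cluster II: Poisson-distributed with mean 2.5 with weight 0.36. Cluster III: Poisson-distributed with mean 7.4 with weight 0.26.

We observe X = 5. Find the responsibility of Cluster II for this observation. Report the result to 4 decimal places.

0.4478

Posterior ∝ prior × likelihood, so P(k | x) ∝ P(Z=k) f_k(x); normalise over all components.
Poisson probabilities:
  p_I = e^(−0.7)·0.7^5/5! = 0.000695509
  p_II = e^(−2.5)·2.5^5/5! = 0.0668009
  p_III = e^(−7.4)·7.4^5/5! = 0.113031
Multiply by the mixture weights:
  P(Z=I)·p_I = 0.38 × 0.000695509 = 0.000264293
  P(Z=II)·p_II = 0.36 × 0.0668009 = 0.0240483
  P(Z=III)·p_III = 0.26 × 0.113031 = 0.0293881
Evidence: 0.000264293 + 0.0240483 + 0.0293881 = 0.0537007
Responsibility of Cluster II: 0.0240483 / 0.0537007 ≈ 0.4478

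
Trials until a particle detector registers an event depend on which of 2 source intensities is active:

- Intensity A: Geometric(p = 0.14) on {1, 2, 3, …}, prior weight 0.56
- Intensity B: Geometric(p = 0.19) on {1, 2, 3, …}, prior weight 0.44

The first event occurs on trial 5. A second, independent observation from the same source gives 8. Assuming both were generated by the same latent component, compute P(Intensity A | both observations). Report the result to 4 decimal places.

0.5718

P(component k | x) = π_k·f_k(x) / marginal(x), where marginal(x) = Σ_j π_j·f_j(x).
Since both observations come from the same component, the likelihood for component k is f_k(x₁)·f_k(x₂).
  p_A = [0.14·(1−0.14)^4 = 0.14·0.547008 = 0.0765811] × [0.0487099] = 0.00373026
  p_B = [0.19·(1−0.19)^4 = 0.19·0.430467 = 0.0817888] × [0.0434659] = 0.00355502
Weight by the priors:
  π_A·p_A = 0.56 × 0.00373026 = 0.00208895
  π_B·p_B = 0.44 × 0.00355502 = 0.00156421
Sum: 0.00208895 + 0.00156421 = 0.00365316
P(Intensity A | data) ≈ 0.5718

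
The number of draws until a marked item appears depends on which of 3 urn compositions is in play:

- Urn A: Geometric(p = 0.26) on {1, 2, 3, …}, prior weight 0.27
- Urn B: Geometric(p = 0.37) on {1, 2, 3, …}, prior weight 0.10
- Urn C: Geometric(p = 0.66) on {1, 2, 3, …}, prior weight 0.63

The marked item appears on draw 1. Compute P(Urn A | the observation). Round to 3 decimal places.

Posterior ∝ prior × likelihood, so P(k | x) ∝ P(Z=k) f_k(x); normalise over all components.
Component likelihoods at x = 1:
  f_A = 0.26
  f_B = 0.37
  f_C = 0.66
Unnormalised posteriors:
  P(Z=A)·f_A = 0.27 × 0.26 = 0.0702
  P(Z=B)·f_B = 0.10 × 0.37 = 0.037
  P(Z=C)·f_C = 0.63 × 0.66 = 0.4158
Evidence: 0.0702 + 0.037 + 0.4158 = 0.523
P(Urn A | x) ≈ 0.134

0.134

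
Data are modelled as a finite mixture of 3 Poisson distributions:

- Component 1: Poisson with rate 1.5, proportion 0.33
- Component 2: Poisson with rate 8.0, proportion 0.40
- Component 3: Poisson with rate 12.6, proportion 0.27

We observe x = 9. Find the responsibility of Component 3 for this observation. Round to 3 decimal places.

0.288

The responsibility of component k is w_k f_k(x) divided by Σ_j w_j f_j(x).
Evaluate each component's likelihood at the observed value:
  f_1 = e^(−1.5)·1.5^9/9! = 2.36383e-05
  f_2 = e^(−8.0)·8.0^9/9! = 0.124077
  f_3 = e^(−12.6)·12.6^9/9! = 0.0743809
Unnormalised posteriors:
  w_1·f_1 = 0.33 × 2.36383e-05 = 7.80065e-06
  w_2·f_2 = 0.40 × 0.124077 = 0.0496308
  w_3·f_3 = 0.27 × 0.0743809 = 0.0200828
Marginal: 7.80065e-06 + 0.0496308 + 0.0200828 = 0.0697214
Responsibility of Component 3: 0.0200828 / 0.0697214 ≈ 0.288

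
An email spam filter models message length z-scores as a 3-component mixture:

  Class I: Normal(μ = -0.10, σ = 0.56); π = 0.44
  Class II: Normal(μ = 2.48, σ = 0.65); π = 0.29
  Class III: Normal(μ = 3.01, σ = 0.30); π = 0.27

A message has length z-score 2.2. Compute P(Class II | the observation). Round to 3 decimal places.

0.945

Apply Bayes' rule: the posterior for each component is proportional to its prior times its likelihood at x.
Component likelihoods at x = 2.2:
  p_I = (1/(0.56·√(2π)))·exp(−(2.2−-0.10)²/(2·0.56²)) = 0.712397·exp(-8.43431) = 0.000154792
  p_II = (1/(0.65·√(2π)))·exp(−(2.2−2.48)²/(2·0.65²)) = 0.613757·exp(-0.09278) = 0.559374
  p_III = (1/(0.30·√(2π)))·exp(−(2.2−3.01)²/(2·0.30²)) = 1.329808·exp(-3.64500) = 0.0347364
Unnormalised posteriors:
  π_I·p_I = 0.44 × 0.000154792 = 6.81083e-05
  π_II·p_II = 0.29 × 0.559374 = 0.162219
  π_III·p_III = 0.27 × 0.0347364 = 0.00937884
Sum: 6.81083e-05 + 0.162219 + 0.00937884 = 0.171665
P(Class II | 2.2) ≈ 0.945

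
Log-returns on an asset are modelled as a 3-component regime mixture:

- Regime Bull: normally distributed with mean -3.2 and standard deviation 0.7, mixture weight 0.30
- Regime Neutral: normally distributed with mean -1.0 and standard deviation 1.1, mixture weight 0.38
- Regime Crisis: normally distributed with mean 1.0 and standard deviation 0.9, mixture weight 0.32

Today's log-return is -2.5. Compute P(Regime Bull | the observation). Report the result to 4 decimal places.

The responsibility of component k is π_k f_k(x) divided by Σ_j π_j f_j(x).
Component likelihoods at x = -2.5:
  p_Bull = (1/(0.7·√(2π)))·exp(−(-2.5−-3.2)²/(2·0.7²)) = 0.569918·exp(-0.50000) = 0.345672
  p_Neutral = (1/(1.1·√(2π)))·exp(−(-2.5−-1.0)²/(2·1.1²)) = 0.362675·exp(-0.92975) = 0.14313
  p_Crisis = (1/(0.9·√(2π)))·exp(−(-2.5−1.0)²/(2·0.9²)) = 0.443269·exp(-7.56173) = 0.000230489
Prior × likelihood for each component:
  π_Bull·p_Bull = 0.30 × 0.345672 = 0.103702
  π_Neutral·p_Neutral = 0.38 × 0.14313 = 0.0543895
  π_Crisis·p_Crisis = 0.32 × 0.000230489 = 7.37566e-05
Evidence: 0.103702 + 0.0543895 + 7.37566e-05 = 0.158165
So the posterior for Regime Bull is 0.103702 / 0.158165 ≈ 0.6557.

0.6557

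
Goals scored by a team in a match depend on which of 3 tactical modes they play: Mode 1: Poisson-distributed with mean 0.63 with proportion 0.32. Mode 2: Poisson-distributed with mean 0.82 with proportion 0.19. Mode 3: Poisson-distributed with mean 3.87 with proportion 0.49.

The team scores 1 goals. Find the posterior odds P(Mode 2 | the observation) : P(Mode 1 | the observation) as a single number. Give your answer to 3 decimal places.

Posterior odds = (w_i f_i(x)) / (w_j f_j(x)); the normalising sum cancels.
Evaluate each component's likelihood at the observed value:
  L_1 = e^(−0.63)·0.63^1/1! = 0.335533
  L_2 = e^(−0.82)·0.82^1/1! = 0.361154
  L_3 = e^(−3.87)·3.87^1/1! = 0.0807219
Odds = (0.19/0.32) × (0.361154/0.335533) = 0.59375 × 1.07636 ≈ 0.639

0.639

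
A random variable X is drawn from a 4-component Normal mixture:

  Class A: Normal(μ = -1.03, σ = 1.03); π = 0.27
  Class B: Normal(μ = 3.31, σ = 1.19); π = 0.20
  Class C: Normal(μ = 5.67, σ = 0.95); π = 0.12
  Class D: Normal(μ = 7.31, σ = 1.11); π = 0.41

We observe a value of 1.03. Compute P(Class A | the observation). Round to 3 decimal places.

The responsibility of component k is π_k f_k(x) divided by Σ_j π_j f_j(x).
Normal densities:
  p_A = (1/(1.03·√(2π)))·exp(−(1.03−-1.03)²/(2·1.03²)) = 0.387323·exp(-2.00000) = 0.0524184
  p_B = (1/(1.19·√(2π)))·exp(−(1.03−3.31)²/(2·1.19²)) = 0.335246·exp(-1.83546) = 0.0534849
  p_C = (1/(0.95·√(2π)))·exp(−(1.03−5.67)²/(2·0.95²)) = 0.419939·exp(-11.92776) = 2.7735e-06
  p_D = (1/(1.11·√(2π)))·exp(−(1.03−7.31)²/(2·1.11²)) = 0.359407·exp(-16.00455) = 4.02626e-08
Multiply by the mixture weights:
  π_A·p_A = 0.27 × 0.0524184 = 0.014153
  π_B·p_B = 0.20 × 0.0534849 = 0.010697
  π_C·p_C = 0.12 × 2.7735e-06 = 3.3282e-07
  π_D·p_D = 0.41 × 4.02626e-08 = 1.65077e-08
Marginal: 0.014153 + 0.010697 + 3.3282e-07 + 1.65077e-08 = 0.0248503
Responsibility of Class A: 0.014153 / 0.0248503 ≈ 0.570

0.570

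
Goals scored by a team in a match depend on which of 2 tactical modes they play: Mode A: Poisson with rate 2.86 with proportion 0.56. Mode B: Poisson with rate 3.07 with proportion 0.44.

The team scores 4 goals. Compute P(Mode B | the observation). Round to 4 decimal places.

By Bayes' theorem, P(k | x) = w_k f_k(x) / Σ_j w_j f_j(x).
Component likelihoods at x = 4 goals:
  p_A = 0.159651
  p_B = 0.171814
Multiply by the mixture weights:
  w_A·p_A = 0.56 × 0.159651 = 0.0894044
  w_B·p_B = 0.44 × 0.171814 = 0.0755981
Sum: 0.0894044 + 0.0755981 = 0.165002
P(Mode B | data) = 0.0755981 / 0.165002 ≈ 0.4582

0.4582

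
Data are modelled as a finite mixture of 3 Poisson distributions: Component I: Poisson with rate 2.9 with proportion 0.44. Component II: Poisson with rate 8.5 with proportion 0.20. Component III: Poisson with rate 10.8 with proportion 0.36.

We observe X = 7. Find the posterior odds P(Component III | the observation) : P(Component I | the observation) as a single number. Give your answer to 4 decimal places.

3.0137

Since P(k|x) ∝ π_k f_k(x), the posterior odds are π_i f_i(x) / (π_j f_j(x)).
Poisson probabilities:
  p_I = 0.0188322
  p_II = 0.129419
  p_III = 0.0693674
Odds = (0.36/0.44) × (0.0693674/0.0188322) = 0.818182 × 3.68344 ≈ 3.0137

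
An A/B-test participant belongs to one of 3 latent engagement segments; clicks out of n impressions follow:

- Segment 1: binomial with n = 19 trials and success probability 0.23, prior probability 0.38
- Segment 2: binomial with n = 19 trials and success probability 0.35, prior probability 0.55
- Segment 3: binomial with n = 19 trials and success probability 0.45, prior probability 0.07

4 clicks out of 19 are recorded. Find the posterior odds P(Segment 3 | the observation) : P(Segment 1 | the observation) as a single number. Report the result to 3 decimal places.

0.017

Only the two components matter; the odds are (π_i f_i(x)) / (π_j f_j(x)).
Component likelihoods at x = 4 clicks out of 19:
  L_1 = C(19,4)·0.23^4·0.77^15 = 3876·0.00279841·0.0198317 = 0.215108
  L_2 = C(19,4)·0.35^4·0.65^15 = 3876·0.0150062·0.00156207 = 0.0908566
  L_3 = C(19,4)·0.45^4·0.55^15 = 3876·0.0410063·0.000127479 = 0.0202616
Posterior odds = (π_3·L_3) / (π_1·L_1) = (0.07·0.0202616) / (0.38·0.215108) = 0.00141831 / 0.0817409 ≈ 0.017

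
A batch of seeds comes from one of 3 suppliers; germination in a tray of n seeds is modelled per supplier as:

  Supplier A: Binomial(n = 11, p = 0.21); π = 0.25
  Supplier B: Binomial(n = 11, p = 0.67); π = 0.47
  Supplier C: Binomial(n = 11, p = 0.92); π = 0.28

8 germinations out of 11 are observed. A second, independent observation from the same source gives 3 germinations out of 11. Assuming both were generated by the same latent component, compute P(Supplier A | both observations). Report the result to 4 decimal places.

0.0221

The responsibility of component k is π_k f_k(x) divided by Σ_j π_j f_j(x).
Since both observations come from the same component, the likelihood for component k is f_k(x₁)·f_k(x₂).
  L_A = [0.000307694] × [0.231824] = 7.1331e-05
  L_B = [0.240782] × [0.00697943] = 0.00168052
  L_C = [0.0433567] × [2.1556e-07] = 9.34596e-09
Prior × likelihood for each component:
  π_A·L_A = 0.25 × 7.1331e-05 = 1.78327e-05
  π_B·L_B = 0.47 × 0.00168052 = 0.000789845
  π_C·L_C = 0.28 × 9.34596e-09 = 2.61687e-09
Sum: 1.78327e-05 + 0.000789845 + 2.61687e-09 = 0.00080768
Responsibility of Supplier A: 1.78327e-05 / 0.00080768 ≈ 0.0221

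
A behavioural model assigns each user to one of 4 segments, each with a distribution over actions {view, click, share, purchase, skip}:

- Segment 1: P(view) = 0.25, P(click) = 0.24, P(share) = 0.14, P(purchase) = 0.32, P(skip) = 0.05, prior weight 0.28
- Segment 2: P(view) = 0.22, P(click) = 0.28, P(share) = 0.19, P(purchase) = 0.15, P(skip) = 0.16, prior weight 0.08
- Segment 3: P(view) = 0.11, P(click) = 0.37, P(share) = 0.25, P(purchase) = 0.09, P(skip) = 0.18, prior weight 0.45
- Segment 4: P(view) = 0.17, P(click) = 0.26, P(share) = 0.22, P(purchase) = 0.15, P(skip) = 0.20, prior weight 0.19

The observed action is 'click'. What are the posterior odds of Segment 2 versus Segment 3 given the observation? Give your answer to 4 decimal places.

0.1345

The posterior odds equal the prior odds times the likelihood ratio: (π_i/π_j)·(f_i(x)/f_j(x)).
Evaluate each component's likelihood at the observed value:
  p_1 = P(click | comp) = 0.24
  p_2 = P(click | comp) = 0.28
  p_3 = P(click | comp) = 0.37
  p_4 = P(click | comp) = 0.26
Odds = (0.08/0.45) × (0.28/0.37) = 0.177778 × 0.756757 ≈ 0.1345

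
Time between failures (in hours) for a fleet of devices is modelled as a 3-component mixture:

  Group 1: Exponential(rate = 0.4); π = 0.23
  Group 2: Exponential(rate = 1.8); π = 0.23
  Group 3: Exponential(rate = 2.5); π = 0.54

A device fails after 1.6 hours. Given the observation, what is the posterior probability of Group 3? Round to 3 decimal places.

0.256

Posterior ∝ prior × likelihood, so P(k | x) ∝ π_k f_k(x); normalise over all components.
Exponential densities:
  f_1 = 0.210917
  f_2 = 0.101043
  f_3 = 0.0457891
Multiply by the mixture weights:
  π_1·f_1 = 0.23 × 0.210917 = 0.0485109
  π_2·f_2 = 0.23 × 0.101043 = 0.0232398
  π_3·f_3 = 0.54 × 0.0457891 = 0.0247261
Evidence: 0.0485109 + 0.0232398 + 0.0247261 = 0.0964768
Responsibility of Group 3: 0.0247261 / 0.0964768 ≈ 0.256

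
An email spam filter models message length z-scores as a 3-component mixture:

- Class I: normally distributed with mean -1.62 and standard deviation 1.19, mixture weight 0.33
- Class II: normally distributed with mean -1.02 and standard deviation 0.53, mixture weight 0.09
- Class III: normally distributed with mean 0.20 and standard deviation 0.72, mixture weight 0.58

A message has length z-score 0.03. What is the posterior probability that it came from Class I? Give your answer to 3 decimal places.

0.116

Posterior ∝ prior × likelihood, so P(k | x) ∝ w_k f_k(x); normalise over all components.
Normal densities:
  L_I = 0.128201
  L_II = 0.105769
  L_III = 0.538855
Unnormalised posteriors:
  w_I·L_I = 0.33 × 0.128201 = 0.0423062
  w_II·L_II = 0.09 × 0.105769 = 0.00951917
  w_III·L_III = 0.58 × 0.538855 = 0.312536
Denominator: 0.0423062 + 0.00951917 + 0.312536 = 0.364361
P(Class I | 0.03) ≈ 0.116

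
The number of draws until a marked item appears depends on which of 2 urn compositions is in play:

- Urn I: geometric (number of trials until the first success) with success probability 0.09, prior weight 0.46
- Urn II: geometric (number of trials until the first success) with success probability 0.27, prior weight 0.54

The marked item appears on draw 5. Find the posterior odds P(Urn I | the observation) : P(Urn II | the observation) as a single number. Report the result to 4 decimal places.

Only the two components matter; the odds are (w_i f_i(x)) / (w_j f_j(x)).
Geometric probabilities:
  f_I = 0.09·(1−0.09)^4 = 0.09·0.68575 = 0.0617175
  f_II = 0.27·(1−0.27)^4 = 0.27·0.283982 = 0.0766753
Odds = (0.46/0.54) × (0.0617175/0.0766753) = 0.851852 × 0.80492 ≈ 0.6857

0.6857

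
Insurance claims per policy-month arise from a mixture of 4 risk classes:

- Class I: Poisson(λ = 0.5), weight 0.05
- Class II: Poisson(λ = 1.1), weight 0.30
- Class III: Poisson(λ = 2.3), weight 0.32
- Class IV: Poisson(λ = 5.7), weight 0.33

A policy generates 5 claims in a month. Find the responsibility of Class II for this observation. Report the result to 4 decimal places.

By Bayes' theorem, P(k | x) = P(Z=k) f_k(x) / Σ_j P(Z=j) f_j(x).
Evaluate each component's likelihood at the observed value:
  p_I = e^(−0.5)·0.5^5/5! = 0.000157951
  p_II = e^(−1.1)·1.1^5/5! = 0.00446744
  p_III = e^(−2.3)·2.3^5/5! = 0.053775
  p_IV = e^(−5.7)·5.7^5/5! = 0.16777
Multiply by the mixture weights:
  P(Z=I)·p_I = 0.05 × 0.000157951 = 7.89753e-06
  P(Z=II)·p_II = 0.30 × 0.00446744 = 0.00134023
  P(Z=III)·p_III = 0.32 × 0.053775 = 0.017208
  P(Z=IV)·p_IV = 0.33 × 0.16777 = 0.0553641
Marginal: 7.89753e-06 + 0.00134023 + 0.017208 + 0.0553641 = 0.0739203
So the posterior for Class II is 0.00134023 / 0.0739203 ≈ 0.0181.

0.0181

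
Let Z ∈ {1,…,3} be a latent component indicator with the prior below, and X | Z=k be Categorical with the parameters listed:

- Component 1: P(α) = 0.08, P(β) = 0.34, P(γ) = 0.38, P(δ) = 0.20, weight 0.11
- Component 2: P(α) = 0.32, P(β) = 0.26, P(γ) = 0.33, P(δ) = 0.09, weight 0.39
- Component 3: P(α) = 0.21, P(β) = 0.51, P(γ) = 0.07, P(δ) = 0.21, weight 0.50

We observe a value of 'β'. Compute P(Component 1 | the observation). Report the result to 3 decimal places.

P(component k | x) = π_k·f_k(x) / marginal(x), where marginal(x) = Σ_j π_j·f_j(x).
Component likelihoods at x = 'β':
  p_1 = P(β | comp) = 0.34
  p_2 = P(β | comp) = 0.26
  p_3 = P(β | comp) = 0.51
Multiply by the mixture weights:
  π_1·p_1 = 0.11 × 0.34 = 0.0374
  π_2·p_2 = 0.39 × 0.26 = 0.1014
  π_3·p_3 = 0.50 × 0.51 = 0.255
Normaliser: 0.0374 + 0.1014 + 0.255 = 0.3938
P(Component 1 | data) = 0.0374 / 0.3938 ≈ 0.095

0.095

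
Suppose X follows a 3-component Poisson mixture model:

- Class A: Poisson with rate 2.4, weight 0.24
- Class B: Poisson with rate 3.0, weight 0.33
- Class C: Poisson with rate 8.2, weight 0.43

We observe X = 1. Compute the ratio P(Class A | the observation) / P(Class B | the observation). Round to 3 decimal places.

1.060

Posterior odds = (π_i f_i(x)) / (π_j f_j(x)); the normalising sum cancels.
Component likelihoods at x = 1:
  p_A = e^(−2.4)·2.4^1/1! = 0.217723
  p_B = e^(−3.0)·3.0^1/1! = 0.149361
  p_C = e^(−8.2)·8.2^1/1! = 0.00225216
0.0522535 / 0.0492892 ≈ 1.060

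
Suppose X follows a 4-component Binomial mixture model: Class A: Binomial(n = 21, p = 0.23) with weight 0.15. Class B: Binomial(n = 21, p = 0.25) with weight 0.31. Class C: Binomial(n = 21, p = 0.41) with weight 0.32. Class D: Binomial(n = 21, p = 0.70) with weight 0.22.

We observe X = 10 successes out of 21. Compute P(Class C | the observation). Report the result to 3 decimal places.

0.828

The responsibility of component k is P(Z=k) f_k(x) divided by Σ_j P(Z=j) f_j(x).
Component likelihoods at x = 10 successes out of 21:
  f_A = 0.00824331
  f_B = 0.0142069
  f_C = 0.14277
  f_D = 0.0176498
Weight by the priors:
  P(Z=A)·f_A = 0.15 × 0.00824331 = 0.0012365
  P(Z=B)·f_B = 0.31 × 0.0142069 = 0.00440414
  P(Z=C)·f_C = 0.32 × 0.14277 = 0.0456863
  P(Z=D)·f_D = 0.22 × 0.0176498 = 0.00388295
Evidence: 0.0012365 + 0.00440414 + 0.0456863 + 0.00388295 = 0.0552099
Responsibility of Class C: 0.0456863 / 0.0552099 ≈ 0.828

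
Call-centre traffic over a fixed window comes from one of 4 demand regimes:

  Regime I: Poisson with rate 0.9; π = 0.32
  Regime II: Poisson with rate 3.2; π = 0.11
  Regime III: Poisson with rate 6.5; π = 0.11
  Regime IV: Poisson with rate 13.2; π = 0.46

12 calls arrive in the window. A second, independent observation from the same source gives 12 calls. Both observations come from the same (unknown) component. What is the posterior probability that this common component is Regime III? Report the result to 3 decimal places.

Posterior ∝ prior × likelihood, so P(k | x) ∝ w_k f_k(x); normalise over all components.
Since both observations come from the same component, the likelihood for component k is f_k(x₁)·f_k(x₂).
  L_I = [2.39722e-10] × [2.39722e-10] = 5.74667e-20
  L_II = [9.81116e-05] × [9.81116e-05] = 9.62589e-09
  L_III = [0.0178529] × [0.0178529] = 0.000318727
  L_IV = [0.108109] × [0.108109] = 0.0116876
Multiply by the mixture weights:
  w_I·L_I = 0.32 × 5.74667e-20 = 1.83893e-20
  w_II·L_II = 0.11 × 9.62589e-09 = 1.05885e-09
  w_III·L_III = 0.11 × 0.000318727 = 3.50599e-05
  w_IV·L_IV = 0.46 × 0.0116876 = 0.00537631
Denominator: 1.83893e-20 + 1.05885e-09 + 3.50599e-05 + 0.00537631 = 0.00541137
P(Regime III | data) = 3.50599e-05 / 0.00541137 ≈ 0.006

0.006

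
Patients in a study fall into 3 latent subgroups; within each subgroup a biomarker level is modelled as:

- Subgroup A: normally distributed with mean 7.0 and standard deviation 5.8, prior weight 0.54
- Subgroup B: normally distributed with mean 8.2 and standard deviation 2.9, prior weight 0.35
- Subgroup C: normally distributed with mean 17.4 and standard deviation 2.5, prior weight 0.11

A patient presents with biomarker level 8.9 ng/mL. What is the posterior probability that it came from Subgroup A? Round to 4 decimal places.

P(component k | x) = w_k·f_k(x) / marginal(x), where marginal(x) = Σ_j w_j·f_j(x).
Evaluate each component's likelihood at the observed value:
  L_A = (1/(5.8·√(2π)))·exp(−(8.9−7.0)²/(2·5.8²)) = 0.068783·exp(-0.05366) = 0.0651898
  L_B = (1/(2.9·√(2π)))·exp(−(8.9−8.2)²/(2·2.9²)) = 0.137566·exp(-0.02913) = 0.133617
  L_C = (1/(2.5·√(2π)))·exp(−(8.9−17.4)²/(2·2.5²)) = 0.159577·exp(-5.78000) = 0.000492888
Unnormalised posteriors:
  w_A·L_A = 0.54 × 0.0651898 = 0.0352025
  w_B·L_B = 0.35 × 0.133617 = 0.0467658
  w_C·L_C = 0.11 × 0.000492888 = 5.42176e-05
Marginal: 0.0352025 + 0.0467658 + 5.42176e-05 = 0.0820225
P(Subgroup A | data) ≈ 0.4292

0.4292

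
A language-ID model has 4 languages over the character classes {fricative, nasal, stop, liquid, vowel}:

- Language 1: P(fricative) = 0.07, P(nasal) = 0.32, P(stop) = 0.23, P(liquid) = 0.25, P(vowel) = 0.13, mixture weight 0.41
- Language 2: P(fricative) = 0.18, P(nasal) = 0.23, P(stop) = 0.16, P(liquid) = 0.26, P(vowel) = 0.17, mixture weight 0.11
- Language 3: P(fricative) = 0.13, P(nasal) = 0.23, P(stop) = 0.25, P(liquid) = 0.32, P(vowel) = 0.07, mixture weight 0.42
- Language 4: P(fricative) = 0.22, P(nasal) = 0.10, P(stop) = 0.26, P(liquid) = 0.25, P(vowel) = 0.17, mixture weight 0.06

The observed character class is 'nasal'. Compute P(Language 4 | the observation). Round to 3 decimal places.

0.023

Posterior ∝ prior × likelihood, so P(k | x) ∝ w_k f_k(x); normalise over all components.
Component likelihoods at x = 'nasal':
  p_1 = 0.32
  p_2 = 0.23
  p_3 = 0.23
  p_4 = 0.1
Weight by the priors:
  w_1·p_1 = 0.41 × 0.32 = 0.1312
  w_2·p_2 = 0.11 × 0.23 = 0.0253
  w_3·p_3 = 0.42 × 0.23 = 0.0966
  w_4·p_4 = 0.06 × 0.1 = 0.006
Marginal: 0.1312 + 0.0253 + 0.0966 + 0.006 = 0.2591
Responsibility of Language 4: 0.006 / 0.2591 ≈ 0.023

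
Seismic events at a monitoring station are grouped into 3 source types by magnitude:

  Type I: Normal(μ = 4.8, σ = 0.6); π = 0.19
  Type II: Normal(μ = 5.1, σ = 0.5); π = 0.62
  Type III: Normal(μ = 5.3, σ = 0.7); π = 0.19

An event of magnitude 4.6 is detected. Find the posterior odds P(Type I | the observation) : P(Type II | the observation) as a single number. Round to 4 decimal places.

0.3983

Since P(k|x) ∝ w_k f_k(x), the posterior odds are w_i f_i(x) / (w_j f_j(x)).
Component likelihoods at x = 4.6:
  L_I = (1/(0.6·√(2π)))·exp(−(4.6−4.8)²/(2·0.6²)) = 0.664904·exp(-0.05556) = 0.628972
  L_II = (1/(0.5·√(2π)))·exp(−(4.6−5.1)²/(2·0.5²)) = 0.797885·exp(-0.50000) = 0.483941
  L_III = (1/(0.7·√(2π)))·exp(−(4.6−5.3)²/(2·0.7²)) = 0.569918·exp(-0.50000) = 0.345672
0.119505 / 0.300044 ≈ 0.3983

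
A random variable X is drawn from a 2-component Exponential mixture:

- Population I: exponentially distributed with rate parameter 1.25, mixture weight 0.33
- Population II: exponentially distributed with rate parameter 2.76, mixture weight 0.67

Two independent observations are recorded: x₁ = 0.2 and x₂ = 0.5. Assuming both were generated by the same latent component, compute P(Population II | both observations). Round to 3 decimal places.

0.775

P(component k | x) = π_k·f_k(x) / marginal(x), where marginal(x) = Σ_j π_j·f_j(x).
Since both observations come from the same component, the likelihood for component k is f_k(x₁)·f_k(x₂).
  p_I = [0.973501] × [0.669077] = 0.651347
  p_II = [1.5892] × [0.694357] = 1.10347
Unnormalised posteriors:
  π_I·p_I = 0.33 × 0.651347 = 0.214944
  π_II·p_II = 0.67 × 1.10347 = 0.739326
Denominator: 0.214944 + 0.739326 = 0.954271
P(Population II | x₁, x₂) ≈ 0.775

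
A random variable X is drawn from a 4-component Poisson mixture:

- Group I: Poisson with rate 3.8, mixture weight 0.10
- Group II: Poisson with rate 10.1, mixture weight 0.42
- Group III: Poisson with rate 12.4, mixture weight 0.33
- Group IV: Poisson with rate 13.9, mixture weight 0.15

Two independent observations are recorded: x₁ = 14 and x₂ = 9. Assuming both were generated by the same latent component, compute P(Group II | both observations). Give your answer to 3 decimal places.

0.463

Posterior ∝ prior × likelihood, so P(k | x) ∝ w_k f_k(x); normalise over all components.
Since both observations come from the same component, the likelihood for component k is f_k(x₁)·f_k(x₂).
  p_I = [e^(−3.8)·3.8^14/14! = 3.35925e-05] × [0.0101852] = 3.42147e-07
  p_II = [e^(−10.1)·10.1^14/14! = 0.0541647] × [0.12381] = 0.00670613
  p_III = [e^(−12.4)·12.4^14/14! = 0.0959939] × [0.0786648] = 0.00755134
  p_IV = [e^(−13.9)·13.9^14/14! = 0.105951] × [0.0490543] = 0.00519736
Weight by the priors:
  w_I·p_I = 0.10 × 3.42147e-07 = 3.42147e-08
  w_II·p_II = 0.42 × 0.00670613 = 0.00281657
  w_III·p_III = 0.33 × 0.00755134 = 0.00249194
  w_IV·p_IV = 0.15 × 0.00519736 = 0.000779603
Evidence: 3.42147e-08 + 0.00281657 + 0.00249194 + 0.000779603 = 0.00608815
Responsibility of Group II: 0.00281657 / 0.00608815 ≈ 0.463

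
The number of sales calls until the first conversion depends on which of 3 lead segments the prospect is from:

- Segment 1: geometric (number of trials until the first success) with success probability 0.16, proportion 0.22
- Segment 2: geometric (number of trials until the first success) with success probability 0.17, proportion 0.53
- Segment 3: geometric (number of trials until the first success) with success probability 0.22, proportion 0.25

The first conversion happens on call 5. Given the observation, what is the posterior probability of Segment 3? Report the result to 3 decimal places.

By Bayes' theorem, P(k | x) = P(Z=k) f_k(x) / Σ_j P(Z=j) f_j(x).
Evaluate each component's likelihood at the observed value:
  p_1 = 0.16·(1−0.16)^4 = 0.16·0.497871 = 0.0796594
  p_2 = 0.17·(1−0.17)^4 = 0.17·0.474583 = 0.0806791
  p_3 = 0.22·(1−0.22)^4 = 0.22·0.370151 = 0.0814331
Multiply by the mixture weights:
  P(Z=1)·p_1 = 0.22 × 0.0796594 = 0.0175251
  P(Z=2)·p_2 = 0.53 × 0.0806791 = 0.0427599
  P(Z=3)·p_3 = 0.25 × 0.0814331 = 0.0203583
Sum: 0.0175251 + 0.0427599 + 0.0203583 = 0.0806433
P(Segment 3 | the observation) = 0.0203583 / 0.0806433 ≈ 0.252

0.252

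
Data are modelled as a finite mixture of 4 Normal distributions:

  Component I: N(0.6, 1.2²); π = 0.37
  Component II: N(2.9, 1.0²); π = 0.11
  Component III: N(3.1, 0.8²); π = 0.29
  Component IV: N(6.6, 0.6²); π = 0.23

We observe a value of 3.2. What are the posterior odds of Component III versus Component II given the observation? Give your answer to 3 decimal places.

Since P(k|x) ∝ π_k f_k(x), the posterior odds are π_i f_i(x) / (π_j f_j(x)).
Evaluate each component's likelihood at the observed value:
  f_I = 0.0317939
  f_II = 0.381388
  f_III = 0.494797
  f_IV = 7.07815e-08
0.143491 / 0.0419527 ≈ 3.420

3.420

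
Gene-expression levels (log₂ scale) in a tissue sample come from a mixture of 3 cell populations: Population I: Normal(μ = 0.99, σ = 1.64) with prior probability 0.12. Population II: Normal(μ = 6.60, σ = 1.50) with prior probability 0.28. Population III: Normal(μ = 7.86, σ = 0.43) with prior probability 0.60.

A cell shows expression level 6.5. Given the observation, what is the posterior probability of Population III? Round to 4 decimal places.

0.0479

The responsibility of component k is P(Z=k) f_k(x) divided by Σ_j P(Z=j) f_j(x).
Evaluate each component's likelihood at the observed value:
  L_I = 0.000860828
  L_II = 0.265371
  L_III = 0.00624115
Prior × likelihood for each component:
  P(Z=I)·L_I = 0.12 × 0.000860828 = 0.000103299
  P(Z=II)·L_II = 0.28 × 0.265371 = 0.0743039
  P(Z=III)·L_III = 0.60 × 0.00624115 = 0.00374469
Marginal: 0.000103299 + 0.0743039 + 0.00374469 = 0.0781519
Responsibility of Population III: 0.00374469 / 0.0781519 ≈ 0.0479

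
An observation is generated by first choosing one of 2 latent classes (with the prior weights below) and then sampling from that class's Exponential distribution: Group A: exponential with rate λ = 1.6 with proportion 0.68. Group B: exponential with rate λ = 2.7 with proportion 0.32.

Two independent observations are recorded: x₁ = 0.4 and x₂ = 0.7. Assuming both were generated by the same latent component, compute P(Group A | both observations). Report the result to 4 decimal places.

0.7145

P(component k | x) = P(Z=k)·f_k(x) / marginal(x), where marginal(x) = Σ_j P(Z=j)·f_j(x).
Since both observations come from the same component, the likelihood for component k is f_k(x₁)·f_k(x₂).
  f_A = [1.6·e^(−1.6·0.4) = 1.6·e^(−0.6400) = 0.843668] × [0.522048] = 0.440435
  f_B = [2.7·e^(−2.7·0.4) = 2.7·e^(−1.0800) = 0.916908] × [0.407894] = 0.374001
Prior × likelihood for each component:
  P(Z=A)·f_A = 0.68 × 0.440435 = 0.299496
  P(Z=B)·f_B = 0.32 × 0.374001 = 0.11968
Sum: 0.299496 + 0.11968 = 0.419176
P(Group A | data) = 0.299496 / 0.419176 ≈ 0.7145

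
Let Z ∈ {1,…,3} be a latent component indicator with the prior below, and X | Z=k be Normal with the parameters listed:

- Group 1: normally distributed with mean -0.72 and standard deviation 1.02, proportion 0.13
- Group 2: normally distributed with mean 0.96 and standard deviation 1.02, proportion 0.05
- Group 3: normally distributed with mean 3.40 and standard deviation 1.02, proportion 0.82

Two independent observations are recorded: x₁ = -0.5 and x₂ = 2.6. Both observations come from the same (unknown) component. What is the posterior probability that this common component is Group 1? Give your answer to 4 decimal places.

0.1065

P(component k | x) = π_k·f_k(x) / marginal(x), where marginal(x) = Σ_j π_j·f_j(x).
Since both observations come from the same component, the likelihood for component k is f_k(x₁)·f_k(x₂).
  L_1 = [0.382127] × [0.0019578] = 0.000748128
  L_2 = [0.140415] × [0.107386] = 0.0150786
  L_3 = [0.000261669] × [0.287562] = 7.52462e-05
Prior × likelihood for each component:
  π_1·L_1 = 0.13 × 0.000748128 = 9.72567e-05
  π_2·L_2 = 0.05 × 0.0150786 = 0.000753932
  π_3·L_3 = 0.82 × 7.52462e-05 = 6.17019e-05
Evidence: 9.72567e-05 + 0.000753932 + 6.17019e-05 = 0.000912891
P(Group 1 | x₁, x₂) = 9.72567e-05 / 0.000912891 ≈ 0.1065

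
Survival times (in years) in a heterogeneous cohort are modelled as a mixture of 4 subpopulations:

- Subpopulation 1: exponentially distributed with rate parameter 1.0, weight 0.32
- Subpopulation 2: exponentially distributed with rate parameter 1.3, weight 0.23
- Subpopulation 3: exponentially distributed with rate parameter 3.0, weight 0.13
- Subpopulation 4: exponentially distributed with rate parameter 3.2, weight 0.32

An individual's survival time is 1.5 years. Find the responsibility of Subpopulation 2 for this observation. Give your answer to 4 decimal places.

Posterior ∝ prior × likelihood, so P(k | x) ∝ π_k f_k(x); normalise over all components.
Component likelihoods at x = 1.5 years:
  f_1 = 1.0·e^(−1.0·1.5) = 1.0·e^(−1.5000) = 0.22313
  f_2 = 1.3·e^(−1.3·1.5) = 1.3·e^(−1.9500) = 0.184956
  f_3 = 3.0·e^(−3.0·1.5) = 3.0·e^(−4.5000) = 0.033327
  f_4 = 3.2·e^(−3.2·1.5) = 3.2·e^(−4.8000) = 0.0263352
Unnormalised posteriors:
  π_1·f_1 = 0.32 × 0.22313 = 0.0714017
  π_2·f_2 = 0.23 × 0.184956 = 0.0425399
  π_3·f_3 = 0.13 × 0.033327 = 0.00433251
  π_4·f_4 = 0.32 × 0.0263352 = 0.00842726
Sum: 0.0714017 + 0.0425399 + 0.00433251 + 0.00842726 = 0.126701
Responsibility of Subpopulation 2: 0.0425399 / 0.126701 ≈ 0.3357

0.3357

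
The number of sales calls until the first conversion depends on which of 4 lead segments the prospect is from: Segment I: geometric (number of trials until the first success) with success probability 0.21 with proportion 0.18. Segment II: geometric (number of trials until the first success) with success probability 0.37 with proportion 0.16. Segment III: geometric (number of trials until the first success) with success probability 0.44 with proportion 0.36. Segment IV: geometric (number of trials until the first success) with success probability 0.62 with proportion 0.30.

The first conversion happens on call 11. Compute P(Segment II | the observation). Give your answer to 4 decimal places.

Apply Bayes' rule: the posterior for each component is proportional to its prior times its likelihood at x.
Component likelihoods at x = 11:
  L_I = 0.0198834
  L_II = 0.00364424
  L_III = 0.00133454
  L_IV = 3.89249e-05
Weight by the priors:
  w_I·L_I = 0.18 × 0.0198834 = 0.00357901
  w_II·L_II = 0.16 × 0.00364424 = 0.000583079
  w_III·L_III = 0.36 × 0.00133454 = 0.000480436
  w_IV·L_IV = 0.30 × 3.89249e-05 = 1.16775e-05
Denominator: 0.00357901 + 0.000583079 + 0.000480436 + 1.16775e-05 = 0.0046542
So the posterior for Segment II is 0.000583079 / 0.0046542 ≈ 0.1253.

0.1253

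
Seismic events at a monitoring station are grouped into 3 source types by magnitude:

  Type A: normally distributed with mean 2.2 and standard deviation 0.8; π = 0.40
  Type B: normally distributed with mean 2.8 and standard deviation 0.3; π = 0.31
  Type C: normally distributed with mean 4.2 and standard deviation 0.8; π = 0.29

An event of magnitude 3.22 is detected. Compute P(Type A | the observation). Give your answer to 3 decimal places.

By Bayes' theorem, P(k | x) = π_k f_k(x) / Σ_j π_j f_j(x).
Normal densities:
  p_A = (1/(0.8·√(2π)))·exp(−(3.22−2.2)²/(2·0.8²)) = 0.498678·exp(-0.81281) = 0.221218
  p_B = (1/(0.3·√(2π)))·exp(−(3.22−2.8)²/(2·0.3²)) = 1.329808·exp(-0.98000) = 0.499092
  p_C = (1/(0.8·√(2π)))·exp(−(3.22−4.2)²/(2·0.8²)) = 0.498678·exp(-0.75031) = 0.235485
Unnormalised posteriors:
  π_A·p_A = 0.40 × 0.221218 = 0.0884871
  π_B·p_B = 0.31 × 0.499092 = 0.154718
  π_C·p_C = 0.29 × 0.235485 = 0.0682907
Denominator: 0.0884871 + 0.154718 + 0.0682907 = 0.311496
So the posterior for Type A is 0.0884871 / 0.311496 ≈ 0.284.

0.284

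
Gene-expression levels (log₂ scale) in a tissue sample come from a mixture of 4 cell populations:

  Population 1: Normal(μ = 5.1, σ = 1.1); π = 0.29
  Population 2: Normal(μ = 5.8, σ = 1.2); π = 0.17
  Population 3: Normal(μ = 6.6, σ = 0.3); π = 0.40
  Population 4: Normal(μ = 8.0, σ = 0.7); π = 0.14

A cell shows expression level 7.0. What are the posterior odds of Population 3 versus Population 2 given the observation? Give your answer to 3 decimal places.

Since P(k|x) ∝ P(Z=k) f_k(x), the posterior odds are P(Z=i) f_i(x) / (P(Z=j) f_j(x)).
Normal densities:
  p_1 = (1/(1.1·√(2π)))·exp(−(7.0−5.1)²/(2·1.1²)) = 0.362675·exp(-1.49174) = 0.0815952
  p_2 = (1/(1.2·√(2π)))·exp(−(7.0−5.8)²/(2·1.2²)) = 0.332452·exp(-0.50000) = 0.201642
  p_3 = (1/(0.3·√(2π)))·exp(−(7.0−6.6)²/(2·0.3²)) = 1.329808·exp(-0.88889) = 0.5467
  p_4 = (1/(0.7·√(2π)))·exp(−(7.0−8.0)²/(2·0.7²)) = 0.569918·exp(-1.02041) = 0.205426
Posterior odds = (P(Z=3)·p_3) / (P(Z=2)·p_2) = (0.40·0.5467) / (0.17·0.201642) = 0.21868 / 0.0342792 ≈ 6.379

6.379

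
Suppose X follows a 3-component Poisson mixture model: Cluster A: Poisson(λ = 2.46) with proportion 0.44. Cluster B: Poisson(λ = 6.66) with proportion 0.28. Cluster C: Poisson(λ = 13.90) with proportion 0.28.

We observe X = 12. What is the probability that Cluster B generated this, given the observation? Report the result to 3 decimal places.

Apply Bayes' rule: the posterior for each component is proportional to its prior times its likelihood at x.
Evaluate each component's likelihood at the observed value:
  f_A = e^(−2.46)·2.46^12/12! = 8.76032e-06
  f_B = e^(−6.66)·6.66^12/12! = 0.0203682
  f_C = e^(−13.90)·13.90^12/12! = 0.0998039
Prior × likelihood for each component:
  π_A·f_A = 0.44 × 8.76032e-06 = 3.85454e-06
  π_B·f_B = 0.28 × 0.0203682 = 0.00570309
  π_C·f_C = 0.28 × 0.0998039 = 0.0279451
Sum: 3.85454e-06 + 0.00570309 + 0.0279451 = 0.033652
P(Cluster B | the observation) ≈ 0.169

0.169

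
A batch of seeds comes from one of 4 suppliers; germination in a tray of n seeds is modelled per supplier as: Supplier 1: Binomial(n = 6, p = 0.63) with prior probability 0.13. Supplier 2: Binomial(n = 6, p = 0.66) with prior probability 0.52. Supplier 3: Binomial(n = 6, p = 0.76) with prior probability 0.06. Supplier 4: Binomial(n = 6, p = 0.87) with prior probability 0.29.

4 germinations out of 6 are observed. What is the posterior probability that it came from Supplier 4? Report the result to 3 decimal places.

0.155

The responsibility of component k is π_k f_k(x) divided by Σ_j π_j f_j(x).
Component likelihoods at x = 4 germinations out of 6:
  f_1 = 0.323487
  f_2 = 0.329022
  f_3 = 0.288249
  f_4 = 0.14523
Prior × likelihood for each component:
  π_1·f_1 = 0.13 × 0.323487 = 0.0420533
  π_2·f_2 = 0.52 × 0.329022 = 0.171091
  π_3·f_3 = 0.06 × 0.288249 = 0.017295
  π_4·f_4 = 0.29 × 0.14523 = 0.0421166
Denominator: 0.0420533 + 0.171091 + 0.017295 + 0.0421166 = 0.272556
P(Supplier 4 | 4 germinations out of 6) = 0.0421166 / 0.272556 ≈ 0.155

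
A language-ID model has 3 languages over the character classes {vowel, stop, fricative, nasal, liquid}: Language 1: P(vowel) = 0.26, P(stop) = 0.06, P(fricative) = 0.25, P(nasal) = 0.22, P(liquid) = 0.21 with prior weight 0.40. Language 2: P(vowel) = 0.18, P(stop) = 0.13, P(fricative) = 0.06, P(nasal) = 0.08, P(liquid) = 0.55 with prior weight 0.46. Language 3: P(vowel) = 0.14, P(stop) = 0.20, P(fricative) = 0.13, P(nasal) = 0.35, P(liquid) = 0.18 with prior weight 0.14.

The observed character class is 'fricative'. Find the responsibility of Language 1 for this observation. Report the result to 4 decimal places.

Posterior ∝ prior × likelihood, so P(k | x) ∝ P(Z=k) f_k(x); normalise over all components.
Component likelihoods at x = 'fricative':
  f_1 = P(fricative | comp) = 0.25
  f_2 = P(fricative | comp) = 0.06
  f_3 = P(fricative | comp) = 0.13
Unnormalised posteriors:
  P(Z=1)·f_1 = 0.40 × 0.25 = 0.1
  P(Z=2)·f_2 = 0.46 × 0.06 = 0.0276
  P(Z=3)·f_3 = 0.14 × 0.13 = 0.0182
Denominator: 0.1 + 0.0276 + 0.0182 = 0.1458
Responsibility of Language 1: 0.1 / 0.1458 ≈ 0.6859

0.6859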